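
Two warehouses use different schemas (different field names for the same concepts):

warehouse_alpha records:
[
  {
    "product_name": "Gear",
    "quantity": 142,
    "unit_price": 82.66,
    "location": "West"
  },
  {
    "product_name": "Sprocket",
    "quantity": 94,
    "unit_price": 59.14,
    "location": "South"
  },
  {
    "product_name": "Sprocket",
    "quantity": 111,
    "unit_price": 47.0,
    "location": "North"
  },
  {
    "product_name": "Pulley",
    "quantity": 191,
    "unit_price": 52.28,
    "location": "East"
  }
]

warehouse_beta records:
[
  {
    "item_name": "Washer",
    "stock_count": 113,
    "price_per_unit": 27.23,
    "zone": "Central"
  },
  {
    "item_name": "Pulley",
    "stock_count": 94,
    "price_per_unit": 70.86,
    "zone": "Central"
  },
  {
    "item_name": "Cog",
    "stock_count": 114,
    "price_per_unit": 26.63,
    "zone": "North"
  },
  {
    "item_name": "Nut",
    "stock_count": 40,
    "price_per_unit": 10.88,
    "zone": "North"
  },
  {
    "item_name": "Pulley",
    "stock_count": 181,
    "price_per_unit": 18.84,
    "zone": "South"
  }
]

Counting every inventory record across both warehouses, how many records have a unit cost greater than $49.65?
4

Schema mapping: "unit_price" (warehouse_alpha) = "price_per_unit" (warehouse_beta) = unit cost

Records > $49.65 in warehouse_alpha: 3
Records > $49.65 in warehouse_beta: 1

Total count: 3 + 1 = 4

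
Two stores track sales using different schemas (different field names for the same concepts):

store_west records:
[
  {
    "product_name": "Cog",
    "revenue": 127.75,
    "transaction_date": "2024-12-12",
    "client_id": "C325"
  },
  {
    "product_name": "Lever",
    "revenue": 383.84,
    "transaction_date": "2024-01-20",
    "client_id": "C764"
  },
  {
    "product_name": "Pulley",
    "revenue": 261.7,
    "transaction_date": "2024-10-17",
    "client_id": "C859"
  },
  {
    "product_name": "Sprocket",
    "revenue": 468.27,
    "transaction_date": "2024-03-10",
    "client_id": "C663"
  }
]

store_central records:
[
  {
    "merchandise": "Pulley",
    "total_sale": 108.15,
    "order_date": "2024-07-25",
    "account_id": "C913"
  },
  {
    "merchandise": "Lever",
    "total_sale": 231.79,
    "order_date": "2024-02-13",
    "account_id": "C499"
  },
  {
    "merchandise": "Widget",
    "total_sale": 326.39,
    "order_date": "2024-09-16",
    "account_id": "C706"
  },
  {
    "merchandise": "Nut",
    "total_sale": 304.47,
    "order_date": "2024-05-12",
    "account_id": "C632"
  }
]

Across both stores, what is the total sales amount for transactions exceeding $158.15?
1976.46

Schema mapping: "revenue" (store_west) = "total_sale" (store_central) = sale amount

Sum of sales > $158.15 in store_west: 1113.81
Sum of sales > $158.15 in store_central: 862.65

Total: 1113.81 + 862.65 = 1976.46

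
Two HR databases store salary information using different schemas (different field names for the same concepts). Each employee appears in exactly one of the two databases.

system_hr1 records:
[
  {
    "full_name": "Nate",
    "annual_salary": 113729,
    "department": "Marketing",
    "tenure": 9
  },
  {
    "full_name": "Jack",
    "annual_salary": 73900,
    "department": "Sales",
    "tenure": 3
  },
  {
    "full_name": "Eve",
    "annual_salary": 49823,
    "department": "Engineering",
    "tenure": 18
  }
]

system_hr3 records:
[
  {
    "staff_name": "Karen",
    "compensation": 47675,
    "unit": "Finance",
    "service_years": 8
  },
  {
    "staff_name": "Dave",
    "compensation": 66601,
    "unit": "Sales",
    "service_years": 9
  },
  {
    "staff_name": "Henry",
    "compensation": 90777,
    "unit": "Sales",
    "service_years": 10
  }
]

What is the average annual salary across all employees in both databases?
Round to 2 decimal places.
73750.83

Schema mapping: "annual_salary" (system_hr1) = "compensation" (system_hr3) = annual salary

All salaries: [113729, 73900, 49823, 47675, 66601, 90777]
Sum: 442505
Count: 6
Average: 442505 / 6 = 73750.83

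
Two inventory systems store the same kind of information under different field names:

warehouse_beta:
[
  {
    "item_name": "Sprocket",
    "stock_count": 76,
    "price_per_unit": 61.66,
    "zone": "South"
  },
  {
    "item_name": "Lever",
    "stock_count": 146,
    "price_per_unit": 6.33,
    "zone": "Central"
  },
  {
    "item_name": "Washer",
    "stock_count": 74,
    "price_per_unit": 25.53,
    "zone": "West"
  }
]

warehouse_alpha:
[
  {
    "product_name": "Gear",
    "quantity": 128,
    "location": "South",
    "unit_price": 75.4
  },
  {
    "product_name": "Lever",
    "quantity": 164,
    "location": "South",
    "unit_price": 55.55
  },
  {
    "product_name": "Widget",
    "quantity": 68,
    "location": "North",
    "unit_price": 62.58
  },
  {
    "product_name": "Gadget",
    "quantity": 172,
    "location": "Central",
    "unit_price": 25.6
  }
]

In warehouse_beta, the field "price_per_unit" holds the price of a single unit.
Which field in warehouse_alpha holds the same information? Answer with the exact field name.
unit_price

In warehouse_beta, "price_per_unit" holds the price of a single unit.
The fields in warehouse_alpha are: "product_name", "quantity", "location", "unit_price".
"unit_price" is the match: the name refers to the same concept and its values are decimal currency amounts (e.g. 75.4, 55.55).
The other fields ("product_name", "quantity", "location") hold different kinds of data.

So "price_per_unit" in warehouse_beta corresponds to "unit_price" in warehouse_alpha.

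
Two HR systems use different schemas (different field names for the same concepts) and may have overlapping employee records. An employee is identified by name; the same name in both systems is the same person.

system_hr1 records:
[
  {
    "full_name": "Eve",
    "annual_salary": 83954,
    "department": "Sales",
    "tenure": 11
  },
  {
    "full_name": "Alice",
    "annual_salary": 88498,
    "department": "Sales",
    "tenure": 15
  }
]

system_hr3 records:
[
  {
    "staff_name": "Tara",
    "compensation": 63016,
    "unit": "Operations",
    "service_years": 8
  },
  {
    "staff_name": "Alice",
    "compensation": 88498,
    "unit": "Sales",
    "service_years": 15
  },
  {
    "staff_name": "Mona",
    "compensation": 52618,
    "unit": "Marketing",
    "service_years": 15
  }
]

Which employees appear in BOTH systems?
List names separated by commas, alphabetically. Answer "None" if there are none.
Alice

Schema mapping: "full_name" (system_hr1) = "staff_name" (system_hr3) = employee name

Names in system_hr1: ['Alice', 'Eve']
Names in system_hr3: ['Alice', 'Mona', 'Tara']

Intersection: ['Alice']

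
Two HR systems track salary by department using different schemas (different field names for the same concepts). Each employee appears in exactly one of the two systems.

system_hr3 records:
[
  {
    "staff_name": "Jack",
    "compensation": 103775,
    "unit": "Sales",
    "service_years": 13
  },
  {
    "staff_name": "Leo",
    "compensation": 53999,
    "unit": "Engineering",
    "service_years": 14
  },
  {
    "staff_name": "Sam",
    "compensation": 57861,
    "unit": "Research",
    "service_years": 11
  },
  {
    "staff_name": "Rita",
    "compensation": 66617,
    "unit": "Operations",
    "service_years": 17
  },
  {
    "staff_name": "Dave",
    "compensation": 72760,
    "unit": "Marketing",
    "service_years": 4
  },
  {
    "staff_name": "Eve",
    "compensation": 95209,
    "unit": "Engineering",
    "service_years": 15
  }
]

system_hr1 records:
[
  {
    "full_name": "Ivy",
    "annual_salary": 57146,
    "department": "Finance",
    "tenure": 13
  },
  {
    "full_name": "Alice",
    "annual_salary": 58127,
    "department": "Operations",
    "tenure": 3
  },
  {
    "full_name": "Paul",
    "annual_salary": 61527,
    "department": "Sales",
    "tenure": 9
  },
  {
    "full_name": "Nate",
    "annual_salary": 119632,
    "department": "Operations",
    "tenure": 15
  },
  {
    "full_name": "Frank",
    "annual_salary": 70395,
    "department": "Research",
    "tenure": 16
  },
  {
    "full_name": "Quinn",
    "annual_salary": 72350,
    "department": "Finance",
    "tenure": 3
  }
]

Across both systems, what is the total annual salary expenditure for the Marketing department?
72760

Schema mappings:
- "unit" (system_hr3) = "department" (system_hr1) = department
- "compensation" (system_hr3) = "annual_salary" (system_hr1) = salary

Marketing salaries from system_hr3: 72760
Marketing salaries from system_hr1: 0

Total: 72760 + 0 = 72760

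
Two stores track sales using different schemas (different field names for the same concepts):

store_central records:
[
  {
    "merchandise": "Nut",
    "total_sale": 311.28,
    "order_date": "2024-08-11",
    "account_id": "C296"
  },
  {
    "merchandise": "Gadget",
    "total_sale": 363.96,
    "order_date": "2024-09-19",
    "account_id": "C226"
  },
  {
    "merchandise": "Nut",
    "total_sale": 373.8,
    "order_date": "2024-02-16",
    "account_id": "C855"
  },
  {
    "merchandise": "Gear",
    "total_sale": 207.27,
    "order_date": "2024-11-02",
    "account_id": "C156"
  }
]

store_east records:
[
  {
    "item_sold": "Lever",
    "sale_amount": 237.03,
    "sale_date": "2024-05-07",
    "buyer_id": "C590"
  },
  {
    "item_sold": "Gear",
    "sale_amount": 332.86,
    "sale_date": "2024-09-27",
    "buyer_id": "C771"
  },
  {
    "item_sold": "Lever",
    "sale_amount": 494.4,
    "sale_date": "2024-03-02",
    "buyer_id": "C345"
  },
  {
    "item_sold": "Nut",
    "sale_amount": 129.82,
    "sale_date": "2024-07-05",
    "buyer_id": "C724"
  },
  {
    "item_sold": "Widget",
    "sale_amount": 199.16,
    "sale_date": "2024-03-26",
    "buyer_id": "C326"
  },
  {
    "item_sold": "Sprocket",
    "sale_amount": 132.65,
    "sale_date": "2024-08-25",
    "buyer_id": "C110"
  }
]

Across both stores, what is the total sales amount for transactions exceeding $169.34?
2519.76

Schema mapping: "total_sale" (store_central) = "sale_amount" (store_east) = sale amount

Sum of sales > $169.34 in store_central: 1256.31
Sum of sales > $169.34 in store_east: 1263.45

Total: 1256.31 + 1263.45 = 2519.76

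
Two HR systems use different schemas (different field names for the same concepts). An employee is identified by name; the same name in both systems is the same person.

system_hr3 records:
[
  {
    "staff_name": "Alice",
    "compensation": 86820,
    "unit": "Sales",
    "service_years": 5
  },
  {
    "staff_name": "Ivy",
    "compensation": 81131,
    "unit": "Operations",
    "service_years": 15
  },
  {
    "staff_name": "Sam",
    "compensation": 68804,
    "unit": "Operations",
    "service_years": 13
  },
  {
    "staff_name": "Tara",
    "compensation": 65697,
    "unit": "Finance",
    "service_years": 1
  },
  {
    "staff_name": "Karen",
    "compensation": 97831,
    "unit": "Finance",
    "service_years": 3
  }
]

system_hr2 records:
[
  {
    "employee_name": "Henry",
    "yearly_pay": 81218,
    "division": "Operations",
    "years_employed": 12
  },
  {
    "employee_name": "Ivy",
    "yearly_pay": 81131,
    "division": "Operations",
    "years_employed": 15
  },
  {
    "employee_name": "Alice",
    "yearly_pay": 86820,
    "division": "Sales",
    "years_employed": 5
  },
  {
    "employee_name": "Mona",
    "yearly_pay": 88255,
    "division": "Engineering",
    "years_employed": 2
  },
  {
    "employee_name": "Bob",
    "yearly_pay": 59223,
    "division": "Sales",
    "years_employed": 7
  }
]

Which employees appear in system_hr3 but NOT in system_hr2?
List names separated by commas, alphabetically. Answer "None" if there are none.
Karen, Sam, Tara

Schema mapping: "staff_name" (system_hr3) = "employee_name" (system_hr2) = employee name

Names in system_hr3: ['Alice', 'Ivy', 'Karen', 'Sam', 'Tara']
Names in system_hr2: ['Alice', 'Bob', 'Henry', 'Ivy', 'Mona']

In system_hr3 but not system_hr2: ['Karen', 'Sam', 'Tara']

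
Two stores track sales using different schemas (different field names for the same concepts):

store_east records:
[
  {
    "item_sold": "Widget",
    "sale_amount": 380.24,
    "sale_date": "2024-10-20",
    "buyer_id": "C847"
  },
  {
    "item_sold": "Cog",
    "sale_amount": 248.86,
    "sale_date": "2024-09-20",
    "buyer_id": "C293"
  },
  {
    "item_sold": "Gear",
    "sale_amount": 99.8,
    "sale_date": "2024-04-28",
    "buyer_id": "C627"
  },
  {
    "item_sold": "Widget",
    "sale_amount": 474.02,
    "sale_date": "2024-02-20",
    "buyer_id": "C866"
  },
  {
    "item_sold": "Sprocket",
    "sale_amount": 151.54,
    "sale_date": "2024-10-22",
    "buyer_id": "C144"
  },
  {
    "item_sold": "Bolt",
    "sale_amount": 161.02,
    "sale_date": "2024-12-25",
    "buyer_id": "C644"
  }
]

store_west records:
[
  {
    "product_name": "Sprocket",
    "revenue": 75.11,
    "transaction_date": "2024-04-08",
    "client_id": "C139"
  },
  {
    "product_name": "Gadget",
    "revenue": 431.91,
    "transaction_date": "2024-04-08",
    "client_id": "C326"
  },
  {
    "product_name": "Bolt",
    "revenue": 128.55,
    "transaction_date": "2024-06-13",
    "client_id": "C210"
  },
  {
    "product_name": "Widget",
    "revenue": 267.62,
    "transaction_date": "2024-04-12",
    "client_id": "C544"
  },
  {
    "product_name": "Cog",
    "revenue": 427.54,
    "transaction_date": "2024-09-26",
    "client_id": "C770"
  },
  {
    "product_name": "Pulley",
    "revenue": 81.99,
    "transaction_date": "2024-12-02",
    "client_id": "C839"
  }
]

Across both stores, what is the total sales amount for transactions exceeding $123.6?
2671.3

Schema mapping: "sale_amount" (store_east) = "revenue" (store_west) = sale amount

Sum of sales > $123.6 in store_east: 1415.68
Sum of sales > $123.6 in store_west: 1255.62

Total: 1415.68 + 1255.62 = 2671.3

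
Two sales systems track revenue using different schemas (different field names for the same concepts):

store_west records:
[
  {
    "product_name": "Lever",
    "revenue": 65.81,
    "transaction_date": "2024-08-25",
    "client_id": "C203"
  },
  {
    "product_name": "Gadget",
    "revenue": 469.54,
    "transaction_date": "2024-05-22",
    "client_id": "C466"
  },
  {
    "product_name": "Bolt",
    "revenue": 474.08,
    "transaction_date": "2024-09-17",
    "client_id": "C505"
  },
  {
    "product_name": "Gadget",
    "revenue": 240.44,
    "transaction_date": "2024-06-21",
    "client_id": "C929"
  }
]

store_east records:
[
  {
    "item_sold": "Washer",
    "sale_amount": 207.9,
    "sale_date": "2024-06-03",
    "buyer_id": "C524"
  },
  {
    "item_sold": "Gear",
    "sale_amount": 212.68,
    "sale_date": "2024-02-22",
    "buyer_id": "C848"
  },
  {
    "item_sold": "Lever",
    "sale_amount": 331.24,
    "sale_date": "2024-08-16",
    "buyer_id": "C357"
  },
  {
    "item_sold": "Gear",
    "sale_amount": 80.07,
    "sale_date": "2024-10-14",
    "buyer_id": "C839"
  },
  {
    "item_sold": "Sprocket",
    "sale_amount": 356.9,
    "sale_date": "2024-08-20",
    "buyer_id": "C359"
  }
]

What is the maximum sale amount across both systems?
474.08

Reconcile: "revenue" (store_west) = "sale_amount" (store_east) = sale amount

Maximum in store_west: 474.08
Maximum in store_east: 356.9

Overall maximum: max(474.08, 356.9) = 474.08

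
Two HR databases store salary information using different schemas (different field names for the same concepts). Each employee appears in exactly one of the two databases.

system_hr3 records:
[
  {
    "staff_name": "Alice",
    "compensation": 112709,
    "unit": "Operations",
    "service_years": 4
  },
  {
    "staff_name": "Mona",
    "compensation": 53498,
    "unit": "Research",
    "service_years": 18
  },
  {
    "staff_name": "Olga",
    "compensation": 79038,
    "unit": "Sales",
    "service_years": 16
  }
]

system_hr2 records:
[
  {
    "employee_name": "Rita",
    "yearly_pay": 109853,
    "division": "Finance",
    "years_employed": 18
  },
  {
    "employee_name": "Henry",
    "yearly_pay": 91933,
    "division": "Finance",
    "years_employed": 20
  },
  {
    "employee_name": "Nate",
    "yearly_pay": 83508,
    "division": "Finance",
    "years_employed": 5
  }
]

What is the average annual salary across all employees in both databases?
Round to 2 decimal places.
88423.17

Schema mapping: "compensation" (system_hr3) = "yearly_pay" (system_hr2) = annual salary

All salaries: [112709, 53498, 79038, 109853, 91933, 83508]
Sum: 530539
Count: 6
Average: 530539 / 6 = 88423.17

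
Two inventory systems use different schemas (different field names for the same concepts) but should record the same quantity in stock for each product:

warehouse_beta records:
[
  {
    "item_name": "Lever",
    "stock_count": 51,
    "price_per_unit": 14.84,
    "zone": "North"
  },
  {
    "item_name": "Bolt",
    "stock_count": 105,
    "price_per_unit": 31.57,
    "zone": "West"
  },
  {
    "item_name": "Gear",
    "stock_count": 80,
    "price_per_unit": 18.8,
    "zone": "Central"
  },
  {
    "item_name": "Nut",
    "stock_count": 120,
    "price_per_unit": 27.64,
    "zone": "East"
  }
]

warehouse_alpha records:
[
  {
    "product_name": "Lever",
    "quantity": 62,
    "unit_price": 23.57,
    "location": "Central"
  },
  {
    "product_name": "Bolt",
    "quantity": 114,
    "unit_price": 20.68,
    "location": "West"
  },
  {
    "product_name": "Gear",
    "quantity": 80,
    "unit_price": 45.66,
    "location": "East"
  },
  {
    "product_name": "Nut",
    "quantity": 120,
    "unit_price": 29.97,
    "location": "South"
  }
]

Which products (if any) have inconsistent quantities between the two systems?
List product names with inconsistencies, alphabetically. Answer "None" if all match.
Bolt, Lever

Schema mappings:
- "item_name" (warehouse_beta) = "product_name" (warehouse_alpha) = product name
- "stock_count" (warehouse_beta) = "quantity" (warehouse_alpha) = quantity

Comparison:
  Lever: 51 vs 62 - MISMATCH
  Bolt: 105 vs 114 - MISMATCH
  Gear: 80 vs 80 - MATCH
  Nut: 120 vs 120 - MATCH

Products with inconsistencies: Bolt, Lever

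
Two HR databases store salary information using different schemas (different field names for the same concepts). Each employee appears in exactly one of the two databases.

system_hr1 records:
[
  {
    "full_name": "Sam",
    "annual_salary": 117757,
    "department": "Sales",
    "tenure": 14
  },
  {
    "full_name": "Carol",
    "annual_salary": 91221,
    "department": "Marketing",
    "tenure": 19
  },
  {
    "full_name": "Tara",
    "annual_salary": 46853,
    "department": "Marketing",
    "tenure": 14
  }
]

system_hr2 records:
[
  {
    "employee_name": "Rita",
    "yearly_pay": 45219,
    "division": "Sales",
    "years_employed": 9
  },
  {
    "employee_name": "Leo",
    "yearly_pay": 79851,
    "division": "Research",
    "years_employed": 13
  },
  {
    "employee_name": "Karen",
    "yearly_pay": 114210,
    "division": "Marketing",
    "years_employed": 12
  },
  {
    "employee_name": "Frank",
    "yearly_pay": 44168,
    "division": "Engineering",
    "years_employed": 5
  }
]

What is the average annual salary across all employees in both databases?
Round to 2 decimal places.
77039.86

Schema mapping: "annual_salary" (system_hr1) = "yearly_pay" (system_hr2) = annual salary

All salaries: [117757, 91221, 46853, 45219, 79851, 114210, 44168]
Sum: 539279
Count: 7
Average: 539279 / 7 = 77039.86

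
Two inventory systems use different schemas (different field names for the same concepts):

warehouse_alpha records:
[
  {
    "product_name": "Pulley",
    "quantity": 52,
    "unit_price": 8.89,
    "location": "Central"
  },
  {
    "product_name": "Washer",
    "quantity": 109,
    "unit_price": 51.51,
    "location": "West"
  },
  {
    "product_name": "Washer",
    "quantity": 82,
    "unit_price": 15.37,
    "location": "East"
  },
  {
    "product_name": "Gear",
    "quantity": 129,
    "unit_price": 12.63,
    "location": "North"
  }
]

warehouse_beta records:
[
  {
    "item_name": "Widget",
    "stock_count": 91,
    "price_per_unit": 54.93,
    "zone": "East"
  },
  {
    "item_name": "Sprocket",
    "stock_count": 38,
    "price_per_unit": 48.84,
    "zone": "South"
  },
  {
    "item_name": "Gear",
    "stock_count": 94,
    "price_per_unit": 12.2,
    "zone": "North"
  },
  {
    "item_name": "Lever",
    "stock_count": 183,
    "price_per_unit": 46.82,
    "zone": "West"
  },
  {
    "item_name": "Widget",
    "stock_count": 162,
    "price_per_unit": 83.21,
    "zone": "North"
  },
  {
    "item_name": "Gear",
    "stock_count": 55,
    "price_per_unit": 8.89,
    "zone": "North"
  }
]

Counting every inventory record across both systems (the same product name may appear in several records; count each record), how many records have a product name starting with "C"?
0

Schema mapping: "product_name" (warehouse_alpha) = "item_name" (warehouse_beta) = product name

Records with product name starting with "C" in warehouse_alpha: 0
Records with product name starting with "C" in warehouse_beta: 0

Total: 0 + 0 = 0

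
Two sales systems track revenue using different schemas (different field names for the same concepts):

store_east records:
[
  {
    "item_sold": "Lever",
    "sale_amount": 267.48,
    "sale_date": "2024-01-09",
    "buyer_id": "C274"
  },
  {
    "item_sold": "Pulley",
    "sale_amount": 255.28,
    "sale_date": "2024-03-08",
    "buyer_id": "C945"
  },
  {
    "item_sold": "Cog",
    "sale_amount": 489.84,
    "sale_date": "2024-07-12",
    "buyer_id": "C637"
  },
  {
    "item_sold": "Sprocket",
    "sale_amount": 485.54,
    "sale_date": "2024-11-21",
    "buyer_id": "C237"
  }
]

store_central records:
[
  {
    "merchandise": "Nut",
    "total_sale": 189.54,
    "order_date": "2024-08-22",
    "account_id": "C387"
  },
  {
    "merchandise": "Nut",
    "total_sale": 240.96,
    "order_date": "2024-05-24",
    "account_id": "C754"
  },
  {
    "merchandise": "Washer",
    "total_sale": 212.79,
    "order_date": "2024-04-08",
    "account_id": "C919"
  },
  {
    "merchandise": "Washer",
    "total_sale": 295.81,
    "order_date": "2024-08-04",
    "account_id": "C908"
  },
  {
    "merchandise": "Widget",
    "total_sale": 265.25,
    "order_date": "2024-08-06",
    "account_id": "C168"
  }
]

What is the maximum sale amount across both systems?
489.84

Reconcile: "sale_amount" (store_east) = "total_sale" (store_central) = sale amount

Maximum in store_east: 489.84
Maximum in store_central: 295.81

Overall maximum: max(489.84, 295.81) = 489.84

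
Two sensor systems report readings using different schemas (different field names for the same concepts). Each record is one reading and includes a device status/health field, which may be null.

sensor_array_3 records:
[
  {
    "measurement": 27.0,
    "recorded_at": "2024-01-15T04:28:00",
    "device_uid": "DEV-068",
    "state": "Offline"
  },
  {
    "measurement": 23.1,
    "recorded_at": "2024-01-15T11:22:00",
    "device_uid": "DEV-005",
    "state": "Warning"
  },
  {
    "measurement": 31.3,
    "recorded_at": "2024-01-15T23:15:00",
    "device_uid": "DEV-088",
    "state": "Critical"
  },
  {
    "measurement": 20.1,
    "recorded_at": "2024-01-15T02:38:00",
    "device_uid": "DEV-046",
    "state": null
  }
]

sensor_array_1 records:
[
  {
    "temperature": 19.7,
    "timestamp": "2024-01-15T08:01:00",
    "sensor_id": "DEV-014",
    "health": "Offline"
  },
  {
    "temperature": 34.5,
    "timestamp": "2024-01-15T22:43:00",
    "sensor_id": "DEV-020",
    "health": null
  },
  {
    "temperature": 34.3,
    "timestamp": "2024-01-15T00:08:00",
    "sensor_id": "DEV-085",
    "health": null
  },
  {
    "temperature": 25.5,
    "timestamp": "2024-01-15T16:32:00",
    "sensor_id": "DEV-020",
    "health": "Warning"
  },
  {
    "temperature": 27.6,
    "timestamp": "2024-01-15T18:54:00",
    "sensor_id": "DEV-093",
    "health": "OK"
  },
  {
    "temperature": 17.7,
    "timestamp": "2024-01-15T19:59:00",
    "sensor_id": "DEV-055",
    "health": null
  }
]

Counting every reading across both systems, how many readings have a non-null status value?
6

Schema mapping: "state" (sensor_array_3) = "health" (sensor_array_1) = status

Non-null in sensor_array_3: 3
Non-null in sensor_array_1: 3

Total non-null: 3 + 3 = 6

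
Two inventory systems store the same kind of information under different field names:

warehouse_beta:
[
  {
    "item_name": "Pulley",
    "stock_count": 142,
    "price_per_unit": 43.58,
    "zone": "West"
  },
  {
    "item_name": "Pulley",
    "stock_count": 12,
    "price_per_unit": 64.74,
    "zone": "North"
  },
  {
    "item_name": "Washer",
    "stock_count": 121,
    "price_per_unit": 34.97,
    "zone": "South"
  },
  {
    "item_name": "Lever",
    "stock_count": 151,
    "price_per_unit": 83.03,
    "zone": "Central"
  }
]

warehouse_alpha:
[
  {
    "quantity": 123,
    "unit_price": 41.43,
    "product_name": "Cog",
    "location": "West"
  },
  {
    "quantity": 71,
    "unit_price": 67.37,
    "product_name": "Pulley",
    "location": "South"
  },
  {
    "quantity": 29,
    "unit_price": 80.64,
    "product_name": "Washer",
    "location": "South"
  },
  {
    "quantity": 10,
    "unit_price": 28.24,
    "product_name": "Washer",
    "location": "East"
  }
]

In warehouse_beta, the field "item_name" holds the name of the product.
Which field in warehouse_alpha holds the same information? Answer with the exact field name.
product_name

In warehouse_beta, "item_name" holds the name of the product.
The fields in warehouse_alpha are: "quantity", "unit_price", "product_name", "location".
"product_name" is the match: the name refers to the same concept and its values are product-name strings (e.g. 'Cog', 'Pulley').
The other fields ("quantity", "unit_price", "location") hold different kinds of data.

So "item_name" in warehouse_beta corresponds to "product_name" in warehouse_alpha.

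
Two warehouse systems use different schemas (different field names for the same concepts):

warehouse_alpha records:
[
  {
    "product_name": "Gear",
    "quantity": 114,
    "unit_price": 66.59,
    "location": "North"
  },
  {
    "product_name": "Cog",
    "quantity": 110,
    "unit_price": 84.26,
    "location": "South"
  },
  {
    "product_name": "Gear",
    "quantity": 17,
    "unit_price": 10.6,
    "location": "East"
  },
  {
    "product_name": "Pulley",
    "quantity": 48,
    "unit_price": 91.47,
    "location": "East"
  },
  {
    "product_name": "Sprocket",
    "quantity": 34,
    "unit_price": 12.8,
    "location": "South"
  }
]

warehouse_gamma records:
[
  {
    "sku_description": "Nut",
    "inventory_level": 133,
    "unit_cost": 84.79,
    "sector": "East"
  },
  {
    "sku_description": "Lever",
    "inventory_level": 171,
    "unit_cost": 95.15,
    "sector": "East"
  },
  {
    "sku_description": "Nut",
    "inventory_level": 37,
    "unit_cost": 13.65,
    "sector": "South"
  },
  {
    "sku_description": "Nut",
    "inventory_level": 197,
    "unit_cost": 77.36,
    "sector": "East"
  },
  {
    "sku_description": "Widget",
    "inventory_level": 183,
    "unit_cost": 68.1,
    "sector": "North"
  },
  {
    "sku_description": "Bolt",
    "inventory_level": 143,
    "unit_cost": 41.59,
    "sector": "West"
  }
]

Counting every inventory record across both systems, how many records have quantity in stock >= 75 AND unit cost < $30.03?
0

Schema mappings:
- "quantity" (warehouse_alpha) = "inventory_level" (warehouse_gamma) = quantity
- "unit_price" (warehouse_alpha) = "unit_cost" (warehouse_gamma) = unit cost

Records meeting both conditions in warehouse_alpha: 0
Records meeting both conditions in warehouse_gamma: 0

Total: 0 + 0 = 0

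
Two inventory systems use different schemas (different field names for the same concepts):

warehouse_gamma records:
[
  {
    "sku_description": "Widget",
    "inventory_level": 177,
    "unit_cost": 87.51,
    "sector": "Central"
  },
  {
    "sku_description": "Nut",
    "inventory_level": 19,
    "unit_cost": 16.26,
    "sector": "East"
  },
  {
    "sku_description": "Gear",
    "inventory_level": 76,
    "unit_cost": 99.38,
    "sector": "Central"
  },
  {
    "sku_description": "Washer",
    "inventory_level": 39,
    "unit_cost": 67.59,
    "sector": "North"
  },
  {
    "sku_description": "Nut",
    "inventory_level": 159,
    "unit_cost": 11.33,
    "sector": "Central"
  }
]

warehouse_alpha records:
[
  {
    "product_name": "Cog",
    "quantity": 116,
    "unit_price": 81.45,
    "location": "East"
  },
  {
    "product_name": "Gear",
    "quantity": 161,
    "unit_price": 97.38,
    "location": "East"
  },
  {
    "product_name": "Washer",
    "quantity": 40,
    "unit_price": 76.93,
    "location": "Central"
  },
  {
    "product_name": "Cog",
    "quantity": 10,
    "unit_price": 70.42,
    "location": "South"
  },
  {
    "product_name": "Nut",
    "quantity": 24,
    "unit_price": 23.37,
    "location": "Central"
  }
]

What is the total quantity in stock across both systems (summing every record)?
821

To reconcile these schemas, identify the field holding the quantity in stock in each system:
1. In warehouse_gamma it is "inventory_level"
2. In warehouse_alpha it is "quantity"

From warehouse_gamma: 177 + 19 + 76 + 39 + 159 = 470
From warehouse_alpha: 116 + 161 + 40 + 10 + 24 = 351

Total: 470 + 351 = 821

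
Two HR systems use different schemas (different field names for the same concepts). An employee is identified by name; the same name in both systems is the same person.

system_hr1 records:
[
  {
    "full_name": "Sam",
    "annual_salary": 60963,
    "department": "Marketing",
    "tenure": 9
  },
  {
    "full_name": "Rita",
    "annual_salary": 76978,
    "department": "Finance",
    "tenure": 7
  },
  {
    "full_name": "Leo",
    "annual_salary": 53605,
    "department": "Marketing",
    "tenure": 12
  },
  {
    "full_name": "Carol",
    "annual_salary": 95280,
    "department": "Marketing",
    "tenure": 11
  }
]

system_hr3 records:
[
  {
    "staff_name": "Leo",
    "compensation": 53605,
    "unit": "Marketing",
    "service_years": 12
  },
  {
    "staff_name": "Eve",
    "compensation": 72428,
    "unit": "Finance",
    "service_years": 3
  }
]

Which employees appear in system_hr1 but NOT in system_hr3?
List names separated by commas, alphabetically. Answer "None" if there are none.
Carol, Rita, Sam

Schema mapping: "full_name" (system_hr1) = "staff_name" (system_hr3) = employee name

Names in system_hr1: ['Carol', 'Leo', 'Rita', 'Sam']
Names in system_hr3: ['Eve', 'Leo']

In system_hr1 but not system_hr3: ['Carol', 'Rita', 'Sam']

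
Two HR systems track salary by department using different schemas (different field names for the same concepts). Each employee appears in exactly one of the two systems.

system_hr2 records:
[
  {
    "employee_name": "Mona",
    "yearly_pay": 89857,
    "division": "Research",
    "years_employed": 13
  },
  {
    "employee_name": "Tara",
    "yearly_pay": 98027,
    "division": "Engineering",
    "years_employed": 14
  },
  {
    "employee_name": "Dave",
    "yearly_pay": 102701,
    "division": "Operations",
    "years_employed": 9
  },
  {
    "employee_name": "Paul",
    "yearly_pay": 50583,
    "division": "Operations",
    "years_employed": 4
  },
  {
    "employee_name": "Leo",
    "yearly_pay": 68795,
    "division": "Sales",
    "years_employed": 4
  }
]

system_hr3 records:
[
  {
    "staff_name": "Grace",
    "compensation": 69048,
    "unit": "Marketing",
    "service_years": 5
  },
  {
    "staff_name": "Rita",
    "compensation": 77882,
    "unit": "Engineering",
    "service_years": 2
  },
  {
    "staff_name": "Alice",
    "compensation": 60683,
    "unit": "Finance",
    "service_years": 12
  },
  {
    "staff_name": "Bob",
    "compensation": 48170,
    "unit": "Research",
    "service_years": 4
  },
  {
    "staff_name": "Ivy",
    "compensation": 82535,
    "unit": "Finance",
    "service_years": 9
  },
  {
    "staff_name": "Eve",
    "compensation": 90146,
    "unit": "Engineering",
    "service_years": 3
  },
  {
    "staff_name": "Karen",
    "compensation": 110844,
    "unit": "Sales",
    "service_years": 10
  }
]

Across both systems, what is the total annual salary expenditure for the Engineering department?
266055

Schema mappings:
- "division" (system_hr2) = "unit" (system_hr3) = department
- "yearly_pay" (system_hr2) = "compensation" (system_hr3) = salary

Engineering salaries from system_hr2: 98027
Engineering salaries from system_hr3: 168028

Total: 98027 + 168028 = 266055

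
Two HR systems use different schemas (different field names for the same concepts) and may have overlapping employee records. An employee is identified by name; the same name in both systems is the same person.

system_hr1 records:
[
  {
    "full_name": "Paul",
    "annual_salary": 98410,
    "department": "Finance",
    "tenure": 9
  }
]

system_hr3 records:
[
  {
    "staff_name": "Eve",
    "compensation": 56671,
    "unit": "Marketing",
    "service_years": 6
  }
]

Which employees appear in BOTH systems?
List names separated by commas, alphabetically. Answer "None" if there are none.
None

Schema mapping: "full_name" (system_hr1) = "staff_name" (system_hr3) = employee name

Names in system_hr1: ['Paul']
Names in system_hr3: ['Eve']

Intersection: None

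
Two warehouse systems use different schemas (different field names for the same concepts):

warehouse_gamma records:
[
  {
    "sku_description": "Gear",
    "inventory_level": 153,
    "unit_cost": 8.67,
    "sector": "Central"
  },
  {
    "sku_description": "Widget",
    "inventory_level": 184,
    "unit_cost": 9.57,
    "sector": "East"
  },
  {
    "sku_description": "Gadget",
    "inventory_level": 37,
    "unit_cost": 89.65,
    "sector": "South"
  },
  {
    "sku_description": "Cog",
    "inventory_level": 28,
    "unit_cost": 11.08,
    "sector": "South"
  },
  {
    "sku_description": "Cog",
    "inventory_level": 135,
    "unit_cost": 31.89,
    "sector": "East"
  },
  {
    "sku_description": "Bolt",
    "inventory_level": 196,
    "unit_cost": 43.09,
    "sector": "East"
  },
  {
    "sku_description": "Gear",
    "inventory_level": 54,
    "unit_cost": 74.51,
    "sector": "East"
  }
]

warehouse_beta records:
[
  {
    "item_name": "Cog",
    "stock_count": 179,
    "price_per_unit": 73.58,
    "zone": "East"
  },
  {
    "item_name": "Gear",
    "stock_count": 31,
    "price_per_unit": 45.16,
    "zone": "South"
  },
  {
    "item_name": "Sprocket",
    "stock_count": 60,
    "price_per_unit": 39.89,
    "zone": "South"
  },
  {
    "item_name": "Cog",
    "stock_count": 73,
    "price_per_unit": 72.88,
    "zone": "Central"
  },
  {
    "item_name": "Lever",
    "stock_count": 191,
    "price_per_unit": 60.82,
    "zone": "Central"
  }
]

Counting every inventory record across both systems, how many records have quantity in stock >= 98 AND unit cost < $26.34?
2

Schema mappings:
- "inventory_level" (warehouse_gamma) = "stock_count" (warehouse_beta) = quantity
- "unit_cost" (warehouse_gamma) = "price_per_unit" (warehouse_beta) = unit cost

Records meeting both conditions in warehouse_gamma: 2
Records meeting both conditions in warehouse_beta: 0

Total: 2 + 0 = 2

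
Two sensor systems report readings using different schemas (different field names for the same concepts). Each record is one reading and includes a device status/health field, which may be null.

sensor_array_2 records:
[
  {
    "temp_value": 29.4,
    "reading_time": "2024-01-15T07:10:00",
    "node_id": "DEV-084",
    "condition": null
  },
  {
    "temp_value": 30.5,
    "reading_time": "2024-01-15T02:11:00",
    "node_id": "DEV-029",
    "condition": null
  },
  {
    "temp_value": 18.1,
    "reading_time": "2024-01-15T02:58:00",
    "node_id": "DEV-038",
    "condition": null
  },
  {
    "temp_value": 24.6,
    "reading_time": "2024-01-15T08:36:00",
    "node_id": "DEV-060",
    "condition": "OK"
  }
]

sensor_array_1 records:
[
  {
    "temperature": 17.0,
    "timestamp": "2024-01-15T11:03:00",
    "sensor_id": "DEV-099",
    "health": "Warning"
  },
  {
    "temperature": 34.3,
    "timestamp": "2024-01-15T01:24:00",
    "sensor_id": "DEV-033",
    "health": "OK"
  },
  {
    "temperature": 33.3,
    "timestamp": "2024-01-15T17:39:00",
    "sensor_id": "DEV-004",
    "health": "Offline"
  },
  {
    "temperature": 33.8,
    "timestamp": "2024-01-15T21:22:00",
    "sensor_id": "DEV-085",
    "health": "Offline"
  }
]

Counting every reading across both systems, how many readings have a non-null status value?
5

Schema mapping: "condition" (sensor_array_2) = "health" (sensor_array_1) = status

Non-null in sensor_array_2: 1
Non-null in sensor_array_1: 4

Total non-null: 1 + 4 = 5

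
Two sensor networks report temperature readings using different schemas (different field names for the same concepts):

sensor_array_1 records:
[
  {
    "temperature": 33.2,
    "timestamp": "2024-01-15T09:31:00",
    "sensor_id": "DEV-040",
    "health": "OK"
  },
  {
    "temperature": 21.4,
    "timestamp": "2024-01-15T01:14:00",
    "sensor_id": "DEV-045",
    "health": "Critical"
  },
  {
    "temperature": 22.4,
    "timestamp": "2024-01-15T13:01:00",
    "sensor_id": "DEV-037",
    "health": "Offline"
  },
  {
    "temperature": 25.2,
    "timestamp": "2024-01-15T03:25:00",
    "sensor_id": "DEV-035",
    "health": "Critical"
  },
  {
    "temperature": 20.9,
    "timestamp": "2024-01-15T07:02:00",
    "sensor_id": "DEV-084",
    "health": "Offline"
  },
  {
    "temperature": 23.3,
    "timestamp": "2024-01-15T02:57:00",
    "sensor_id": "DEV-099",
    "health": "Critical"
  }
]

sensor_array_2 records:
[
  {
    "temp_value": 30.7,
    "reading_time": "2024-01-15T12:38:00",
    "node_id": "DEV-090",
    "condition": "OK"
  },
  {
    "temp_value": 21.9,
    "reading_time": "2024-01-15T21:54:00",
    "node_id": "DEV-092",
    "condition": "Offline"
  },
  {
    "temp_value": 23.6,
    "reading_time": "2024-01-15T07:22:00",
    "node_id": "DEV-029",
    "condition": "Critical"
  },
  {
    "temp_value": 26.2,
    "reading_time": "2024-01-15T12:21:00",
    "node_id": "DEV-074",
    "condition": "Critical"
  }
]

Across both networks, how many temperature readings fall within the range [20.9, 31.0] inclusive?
9

Schema mapping: "temperature" (sensor_array_1) = "temp_value" (sensor_array_2) = temperature

Readings in [20.9, 31.0] from sensor_array_1: 5
Readings in [20.9, 31.0] from sensor_array_2: 4

Total count: 5 + 4 = 9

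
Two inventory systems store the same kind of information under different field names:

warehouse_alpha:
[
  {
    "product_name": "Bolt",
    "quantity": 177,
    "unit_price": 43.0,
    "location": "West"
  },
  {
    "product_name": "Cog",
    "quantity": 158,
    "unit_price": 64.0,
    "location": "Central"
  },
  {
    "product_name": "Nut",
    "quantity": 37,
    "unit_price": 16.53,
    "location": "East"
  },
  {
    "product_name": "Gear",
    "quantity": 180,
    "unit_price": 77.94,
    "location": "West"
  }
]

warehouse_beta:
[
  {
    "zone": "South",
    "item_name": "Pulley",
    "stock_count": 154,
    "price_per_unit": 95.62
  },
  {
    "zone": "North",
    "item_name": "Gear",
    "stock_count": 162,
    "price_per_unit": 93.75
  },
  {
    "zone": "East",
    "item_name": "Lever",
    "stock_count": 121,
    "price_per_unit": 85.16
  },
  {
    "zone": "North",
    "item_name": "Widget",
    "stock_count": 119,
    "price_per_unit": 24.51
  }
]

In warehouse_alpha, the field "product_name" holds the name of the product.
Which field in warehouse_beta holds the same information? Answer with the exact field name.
item_name

In warehouse_alpha, "product_name" holds the name of the product.
The fields in warehouse_beta are: "zone", "item_name", "stock_count", "price_per_unit".
"item_name" is the match: the name refers to the same concept and its values are product-name strings (e.g. 'Gear', 'Lever').
The other fields ("zone", "stock_count", "price_per_unit") hold different kinds of data.

So "product_name" in warehouse_alpha corresponds to "item_name" in warehouse_beta.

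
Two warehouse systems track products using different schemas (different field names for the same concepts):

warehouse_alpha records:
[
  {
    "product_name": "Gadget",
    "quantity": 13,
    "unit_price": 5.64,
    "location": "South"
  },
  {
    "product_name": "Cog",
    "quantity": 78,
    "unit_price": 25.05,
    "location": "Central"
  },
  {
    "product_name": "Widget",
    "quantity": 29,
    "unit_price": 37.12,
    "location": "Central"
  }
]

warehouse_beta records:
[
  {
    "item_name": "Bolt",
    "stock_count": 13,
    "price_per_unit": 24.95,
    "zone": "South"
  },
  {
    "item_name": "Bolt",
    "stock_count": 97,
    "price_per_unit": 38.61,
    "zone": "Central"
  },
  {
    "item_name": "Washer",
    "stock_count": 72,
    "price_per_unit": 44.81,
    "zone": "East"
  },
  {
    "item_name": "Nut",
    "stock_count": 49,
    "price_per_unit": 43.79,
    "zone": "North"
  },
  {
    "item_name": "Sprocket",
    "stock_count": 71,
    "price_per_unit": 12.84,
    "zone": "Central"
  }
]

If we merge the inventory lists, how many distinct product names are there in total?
7

Schema mapping: "product_name" (warehouse_alpha) = "item_name" (warehouse_beta) = product name

Products in warehouse_alpha: ['Cog', 'Gadget', 'Widget']
Products in warehouse_beta: ['Bolt', 'Nut', 'Sprocket', 'Washer']

Union (unique products): ['Bolt', 'Cog', 'Gadget', 'Nut', 'Sprocket', 'Washer', 'Widget']
Count: 7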